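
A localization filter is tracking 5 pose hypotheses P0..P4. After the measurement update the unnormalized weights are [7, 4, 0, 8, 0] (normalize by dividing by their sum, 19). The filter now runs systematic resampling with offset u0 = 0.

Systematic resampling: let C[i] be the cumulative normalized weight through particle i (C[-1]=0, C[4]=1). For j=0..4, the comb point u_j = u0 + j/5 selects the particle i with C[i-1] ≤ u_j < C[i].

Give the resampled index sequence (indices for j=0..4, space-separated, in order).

C = [7/19, 11/19, 11/19, 1, 1]
j=0: u_0=0 ∈ [0, 7/19) → index 0
j=1: u_1=1/5 ∈ [0, 7/19) → index 0
j=2: u_2=2/5 ∈ [7/19, 11/19) → index 1
j=3: u_3=3/5 ∈ [11/19, 1) → index 3
j=4: u_4=4/5 ∈ [11/19, 1) → index 3

0 0 1 3 3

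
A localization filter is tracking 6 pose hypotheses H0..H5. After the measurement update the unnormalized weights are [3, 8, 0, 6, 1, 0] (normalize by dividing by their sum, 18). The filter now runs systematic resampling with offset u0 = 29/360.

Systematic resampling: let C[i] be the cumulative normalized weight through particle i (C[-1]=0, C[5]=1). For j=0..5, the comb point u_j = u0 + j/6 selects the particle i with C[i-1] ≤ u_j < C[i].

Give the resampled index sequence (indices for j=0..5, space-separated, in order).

0 1 1 1 3 3

C = [1/6, 11/18, 11/18, 17/18, 1, 1]
j=0: u_0=29/360 ∈ [0, 1/6) → index 0
j=1: u_1=89/360 ∈ [1/6, 11/18) → index 1
j=2: u_2=149/360 ∈ [1/6, 11/18) → index 1
j=3: u_3=209/360 ∈ [1/6, 11/18) → index 1
j=4: u_4=269/360 ∈ [11/18, 17/18) → index 3
j=5: u_5=329/360 ∈ [11/18, 17/18) → index 3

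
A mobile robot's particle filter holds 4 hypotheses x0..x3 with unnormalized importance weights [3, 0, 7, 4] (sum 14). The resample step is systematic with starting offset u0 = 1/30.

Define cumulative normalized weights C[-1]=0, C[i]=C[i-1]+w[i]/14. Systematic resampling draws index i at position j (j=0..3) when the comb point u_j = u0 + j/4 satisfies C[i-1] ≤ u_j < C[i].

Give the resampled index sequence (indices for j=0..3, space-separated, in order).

C = [3/14, 3/14, 5/7, 1]
j=0: u_0=1/30 ∈ [0, 3/14) → index 0
j=1: u_1=17/60 ∈ [3/14, 5/7) → index 2
j=2: u_2=8/15 ∈ [3/14, 5/7) → index 2
j=3: u_3=47/60 ∈ [5/7, 1) → index 3

0 2 2 3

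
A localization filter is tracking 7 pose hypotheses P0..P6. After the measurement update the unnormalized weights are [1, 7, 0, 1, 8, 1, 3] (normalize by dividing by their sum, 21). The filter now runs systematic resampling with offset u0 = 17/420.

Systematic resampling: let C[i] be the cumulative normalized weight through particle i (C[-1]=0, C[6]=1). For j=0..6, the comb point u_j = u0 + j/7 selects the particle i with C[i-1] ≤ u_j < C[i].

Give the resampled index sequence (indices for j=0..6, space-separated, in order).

0 1 1 4 4 4 6

C = [1/21, 8/21, 8/21, 3/7, 17/21, 6/7, 1]
j=0: u_0=17/420 ∈ [0, 1/21) → index 0
j=1: u_1=11/60 ∈ [1/21, 8/21) → index 1
j=2: u_2=137/420 ∈ [1/21, 8/21) → index 1
j=3: u_3=197/420 ∈ [3/7, 17/21) → index 4
j=4: u_4=257/420 ∈ [3/7, 17/21) → index 4
j=5: u_5=317/420 ∈ [3/7, 17/21) → index 4
j=6: u_6=377/420 ∈ [6/7, 1) → index 6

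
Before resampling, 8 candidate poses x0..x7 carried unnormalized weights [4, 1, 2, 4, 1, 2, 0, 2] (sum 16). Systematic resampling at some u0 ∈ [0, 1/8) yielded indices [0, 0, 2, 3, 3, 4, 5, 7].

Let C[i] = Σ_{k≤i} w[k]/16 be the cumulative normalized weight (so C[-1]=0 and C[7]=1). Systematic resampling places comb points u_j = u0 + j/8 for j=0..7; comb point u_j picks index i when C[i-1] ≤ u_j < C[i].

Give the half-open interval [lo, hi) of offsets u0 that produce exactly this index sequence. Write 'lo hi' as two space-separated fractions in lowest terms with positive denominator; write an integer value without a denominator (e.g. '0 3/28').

C = [1/4, 5/16, 7/16, 11/16, 3/4, 7/8, 7/8, 1]
j=0 picked index 0: u0 ∈ [0, 1/4)
j=1 picked index 0: u0 ∈ [-1/8, 1/8)
j=2 picked index 2: u0 ∈ [1/16, 3/16)
j=3 picked index 3: u0 ∈ [1/16, 5/16)
j=4 picked index 3: u0 ∈ [-1/16, 3/16)
j=5 picked index 4: u0 ∈ [1/16, 1/8)
j=6 picked index 5: u0 ∈ [0, 1/8)
j=7 picked index 7: u0 ∈ [0, 1/8)
intersection: [1/16, 1/8)

1/16 1/8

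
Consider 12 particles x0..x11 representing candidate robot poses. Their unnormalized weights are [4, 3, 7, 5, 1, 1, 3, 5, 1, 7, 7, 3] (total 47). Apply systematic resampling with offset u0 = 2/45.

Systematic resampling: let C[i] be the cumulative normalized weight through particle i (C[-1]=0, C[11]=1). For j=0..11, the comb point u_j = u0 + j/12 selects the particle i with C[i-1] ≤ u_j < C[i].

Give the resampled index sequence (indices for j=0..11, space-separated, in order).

C = [4/47, 7/47, 14/47, 19/47, 20/47, 21/47, 24/47, 29/47, 30/47, 37/47, 44/47, 1]
j=0: u_0=2/45 ∈ [0, 4/47) → index 0
j=1: u_1=23/180 ∈ [4/47, 7/47) → index 1
j=2: u_2=19/90 ∈ [7/47, 14/47) → index 2
j=3: u_3=53/180 ∈ [7/47, 14/47) → index 2
j=4: u_4=17/45 ∈ [14/47, 19/47) → index 3
j=5: u_5=83/180 ∈ [21/47, 24/47) → index 6
j=6: u_6=49/90 ∈ [24/47, 29/47) → index 7
j=7: u_7=113/180 ∈ [29/47, 30/47) → index 8
j=8: u_8=32/45 ∈ [30/47, 37/47) → index 9
j=9: u_9=143/180 ∈ [37/47, 44/47) → index 10
j=10: u_10=79/90 ∈ [37/47, 44/47) → index 10
j=11: u_11=173/180 ∈ [44/47, 1) → index 11

0 1 2 2 3 6 7 8 9 10 10 11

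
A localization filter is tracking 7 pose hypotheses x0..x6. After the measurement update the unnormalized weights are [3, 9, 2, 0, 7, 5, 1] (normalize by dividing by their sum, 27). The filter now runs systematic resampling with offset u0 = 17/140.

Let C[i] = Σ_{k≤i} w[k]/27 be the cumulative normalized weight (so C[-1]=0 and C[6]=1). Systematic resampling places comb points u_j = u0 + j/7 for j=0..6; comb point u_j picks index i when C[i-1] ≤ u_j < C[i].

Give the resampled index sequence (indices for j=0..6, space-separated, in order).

1 1 1 4 4 5 6

C = [1/9, 4/9, 14/27, 14/27, 7/9, 26/27, 1]
j=0: u_0=17/140 ∈ [1/9, 4/9) → index 1
j=1: u_1=37/140 ∈ [1/9, 4/9) → index 1
j=2: u_2=57/140 ∈ [1/9, 4/9) → index 1
j=3: u_3=11/20 ∈ [14/27, 7/9) → index 4
j=4: u_4=97/140 ∈ [14/27, 7/9) → index 4
j=5: u_5=117/140 ∈ [7/9, 26/27) → index 5
j=6: u_6=137/140 ∈ [26/27, 1) → index 6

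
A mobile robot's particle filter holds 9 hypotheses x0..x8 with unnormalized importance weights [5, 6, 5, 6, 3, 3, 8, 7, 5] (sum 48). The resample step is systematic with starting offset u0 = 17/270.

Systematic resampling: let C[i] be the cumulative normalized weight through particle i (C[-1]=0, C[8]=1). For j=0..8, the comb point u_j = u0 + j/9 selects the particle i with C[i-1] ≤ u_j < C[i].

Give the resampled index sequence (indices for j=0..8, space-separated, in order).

C = [5/48, 11/48, 1/3, 11/24, 25/48, 7/12, 3/4, 43/48, 1]
j=0: u_0=17/270 ∈ [0, 5/48) → index 0
j=1: u_1=47/270 ∈ [5/48, 11/48) → index 1
j=2: u_2=77/270 ∈ [11/48, 1/3) → index 2
j=3: u_3=107/270 ∈ [1/3, 11/24) → index 3
j=4: u_4=137/270 ∈ [11/24, 25/48) → index 4
j=5: u_5=167/270 ∈ [7/12, 3/4) → index 6
j=6: u_6=197/270 ∈ [7/12, 3/4) → index 6
j=7: u_7=227/270 ∈ [3/4, 43/48) → index 7
j=8: u_8=257/270 ∈ [43/48, 1) → index 8

0 1 2 3 4 6 6 7 8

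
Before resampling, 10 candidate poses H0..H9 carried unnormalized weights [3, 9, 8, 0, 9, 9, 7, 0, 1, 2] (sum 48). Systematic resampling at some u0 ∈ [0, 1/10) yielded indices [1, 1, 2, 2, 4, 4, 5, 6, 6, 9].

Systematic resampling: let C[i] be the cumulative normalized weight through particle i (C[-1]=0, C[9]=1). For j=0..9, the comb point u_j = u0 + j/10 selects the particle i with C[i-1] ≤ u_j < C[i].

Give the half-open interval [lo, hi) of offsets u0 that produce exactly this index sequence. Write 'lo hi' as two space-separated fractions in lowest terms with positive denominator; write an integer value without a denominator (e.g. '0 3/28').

C = [1/16, 1/4, 5/12, 5/12, 29/48, 19/24, 15/16, 15/16, 23/24, 1]
j=0 picked index 1: u0 ∈ [1/16, 1/4)
j=1 picked index 1: u0 ∈ [-3/80, 3/20)
j=2 picked index 2: u0 ∈ [1/20, 13/60)
j=3 picked index 2: u0 ∈ [-1/20, 7/60)
j=4 picked index 4: u0 ∈ [1/60, 49/240)
j=5 picked index 4: u0 ∈ [-1/12, 5/48)
j=6 picked index 5: u0 ∈ [1/240, 23/120)
j=7 picked index 6: u0 ∈ [11/120, 19/80)
j=8 picked index 6: u0 ∈ [-1/120, 11/80)
j=9 picked index 9: u0 ∈ [7/120, 1/10)
intersection: [11/120, 1/10)

11/120 1/10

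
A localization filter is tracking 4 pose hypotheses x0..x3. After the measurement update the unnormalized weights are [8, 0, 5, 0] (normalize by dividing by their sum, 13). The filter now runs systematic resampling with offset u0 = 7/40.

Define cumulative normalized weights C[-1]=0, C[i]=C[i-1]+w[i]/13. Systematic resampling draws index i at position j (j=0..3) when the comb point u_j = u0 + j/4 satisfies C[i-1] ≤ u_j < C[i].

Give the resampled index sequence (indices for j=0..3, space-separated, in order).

0 0 2 2

C = [8/13, 8/13, 1, 1]
j=0: u_0=7/40 ∈ [0, 8/13) → index 0
j=1: u_1=17/40 ∈ [0, 8/13) → index 0
j=2: u_2=27/40 ∈ [8/13, 1) → index 2
j=3: u_3=37/40 ∈ [8/13, 1) → index 2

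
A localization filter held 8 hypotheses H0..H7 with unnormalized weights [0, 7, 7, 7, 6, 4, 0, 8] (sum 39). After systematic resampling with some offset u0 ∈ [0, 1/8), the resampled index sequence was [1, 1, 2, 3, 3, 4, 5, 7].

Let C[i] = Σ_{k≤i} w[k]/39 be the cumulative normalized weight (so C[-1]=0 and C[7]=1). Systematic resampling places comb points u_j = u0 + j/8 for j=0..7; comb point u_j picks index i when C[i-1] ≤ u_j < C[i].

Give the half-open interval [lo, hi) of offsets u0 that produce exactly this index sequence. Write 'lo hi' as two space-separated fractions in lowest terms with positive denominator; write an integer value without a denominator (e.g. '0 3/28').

C = [0, 7/39, 14/39, 7/13, 9/13, 31/39, 31/39, 1]
j=0 picked index 1: u0 ∈ [0, 7/39)
j=1 picked index 1: u0 ∈ [-1/8, 17/312)
j=2 picked index 2: u0 ∈ [-11/156, 17/156)
j=3 picked index 3: u0 ∈ [-5/312, 17/104)
j=4 picked index 3: u0 ∈ [-11/78, 1/26)
j=5 picked index 4: u0 ∈ [-9/104, 7/104)
j=6 picked index 5: u0 ∈ [-3/52, 7/156)
j=7 picked index 7: u0 ∈ [-25/312, 1/8)
intersection: [0, 1/26)

0 1/26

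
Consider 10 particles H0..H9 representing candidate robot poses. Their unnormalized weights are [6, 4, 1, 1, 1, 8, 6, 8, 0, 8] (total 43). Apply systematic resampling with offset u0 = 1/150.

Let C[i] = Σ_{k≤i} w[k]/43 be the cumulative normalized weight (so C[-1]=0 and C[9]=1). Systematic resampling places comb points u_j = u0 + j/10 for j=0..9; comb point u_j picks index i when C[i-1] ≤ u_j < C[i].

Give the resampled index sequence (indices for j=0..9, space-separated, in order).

0 0 1 5 5 6 6 7 7 9

C = [6/43, 10/43, 11/43, 12/43, 13/43, 21/43, 27/43, 35/43, 35/43, 1]
j=0: u_0=1/150 ∈ [0, 6/43) → index 0
j=1: u_1=8/75 ∈ [0, 6/43) → index 0
j=2: u_2=31/150 ∈ [6/43, 10/43) → index 1
j=3: u_3=23/75 ∈ [13/43, 21/43) → index 5
j=4: u_4=61/150 ∈ [13/43, 21/43) → index 5
j=5: u_5=38/75 ∈ [21/43, 27/43) → index 6
j=6: u_6=91/150 ∈ [21/43, 27/43) → index 6
j=7: u_7=53/75 ∈ [27/43, 35/43) → index 7
j=8: u_8=121/150 ∈ [27/43, 35/43) → index 7
j=9: u_9=68/75 ∈ [35/43, 1) → index 9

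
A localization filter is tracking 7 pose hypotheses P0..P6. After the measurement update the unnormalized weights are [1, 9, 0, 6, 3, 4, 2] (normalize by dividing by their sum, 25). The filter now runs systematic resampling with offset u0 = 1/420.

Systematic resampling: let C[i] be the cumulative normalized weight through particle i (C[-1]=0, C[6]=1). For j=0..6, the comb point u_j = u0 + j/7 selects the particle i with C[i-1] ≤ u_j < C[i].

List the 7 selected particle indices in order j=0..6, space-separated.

C = [1/25, 2/5, 2/5, 16/25, 19/25, 23/25, 1]
j=0: u_0=1/420 ∈ [0, 1/25) → index 0
j=1: u_1=61/420 ∈ [1/25, 2/5) → index 1
j=2: u_2=121/420 ∈ [1/25, 2/5) → index 1
j=3: u_3=181/420 ∈ [2/5, 16/25) → index 3
j=4: u_4=241/420 ∈ [2/5, 16/25) → index 3
j=5: u_5=43/60 ∈ [16/25, 19/25) → index 4
j=6: u_6=361/420 ∈ [19/25, 23/25) → index 5

0 1 1 3 3 4 5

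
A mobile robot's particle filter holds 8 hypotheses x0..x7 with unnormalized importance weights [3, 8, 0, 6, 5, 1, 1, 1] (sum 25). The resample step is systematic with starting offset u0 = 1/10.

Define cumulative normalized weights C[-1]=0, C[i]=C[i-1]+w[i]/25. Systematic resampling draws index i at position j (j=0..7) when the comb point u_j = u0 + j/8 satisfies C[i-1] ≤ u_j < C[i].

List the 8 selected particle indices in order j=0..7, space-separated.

C = [3/25, 11/25, 11/25, 17/25, 22/25, 23/25, 24/25, 1]
j=0: u_0=1/10 ∈ [0, 3/25) → index 0
j=1: u_1=9/40 ∈ [3/25, 11/25) → index 1
j=2: u_2=7/20 ∈ [3/25, 11/25) → index 1
j=3: u_3=19/40 ∈ [11/25, 17/25) → index 3
j=4: u_4=3/5 ∈ [11/25, 17/25) → index 3
j=5: u_5=29/40 ∈ [17/25, 22/25) → index 4
j=6: u_6=17/20 ∈ [17/25, 22/25) → index 4
j=7: u_7=39/40 ∈ [24/25, 1) → index 7

0 1 1 3 3 4 4 7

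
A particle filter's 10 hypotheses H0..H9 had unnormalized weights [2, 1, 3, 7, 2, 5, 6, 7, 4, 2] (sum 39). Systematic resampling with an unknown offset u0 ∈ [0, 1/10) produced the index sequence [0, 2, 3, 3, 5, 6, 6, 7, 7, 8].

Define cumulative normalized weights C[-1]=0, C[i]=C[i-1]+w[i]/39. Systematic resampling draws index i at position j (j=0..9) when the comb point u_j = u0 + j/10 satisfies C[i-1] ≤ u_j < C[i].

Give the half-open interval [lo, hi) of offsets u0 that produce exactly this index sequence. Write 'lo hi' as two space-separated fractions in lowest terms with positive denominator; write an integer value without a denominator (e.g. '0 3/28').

C = [2/39, 1/13, 2/13, 1/3, 5/13, 20/39, 2/3, 11/13, 37/39, 1]
j=0 picked index 0: u0 ∈ [0, 2/39)
j=1 picked index 2: u0 ∈ [-3/130, 7/130)
j=2 picked index 3: u0 ∈ [-3/65, 2/15)
j=3 picked index 3: u0 ∈ [-19/130, 1/30)
j=4 picked index 5: u0 ∈ [-1/65, 22/195)
j=5 picked index 6: u0 ∈ [1/78, 1/6)
j=6 picked index 6: u0 ∈ [-17/195, 1/15)
j=7 picked index 7: u0 ∈ [-1/30, 19/130)
j=8 picked index 7: u0 ∈ [-2/15, 3/65)
j=9 picked index 8: u0 ∈ [-7/130, 19/390)
intersection: [1/78, 1/30)

1/78 1/30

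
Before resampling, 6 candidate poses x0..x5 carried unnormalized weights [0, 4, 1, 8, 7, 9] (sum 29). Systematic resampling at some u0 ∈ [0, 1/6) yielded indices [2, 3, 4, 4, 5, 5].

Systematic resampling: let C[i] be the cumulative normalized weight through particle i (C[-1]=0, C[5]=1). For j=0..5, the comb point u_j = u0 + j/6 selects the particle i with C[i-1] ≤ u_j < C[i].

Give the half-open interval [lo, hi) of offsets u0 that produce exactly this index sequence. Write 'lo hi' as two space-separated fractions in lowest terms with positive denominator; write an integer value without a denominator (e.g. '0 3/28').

C = [0, 4/29, 5/29, 13/29, 20/29, 1]
j=0 picked index 2: u0 ∈ [4/29, 5/29)
j=1 picked index 3: u0 ∈ [1/174, 49/174)
j=2 picked index 4: u0 ∈ [10/87, 31/87)
j=3 picked index 4: u0 ∈ [-3/58, 11/58)
j=4 picked index 5: u0 ∈ [2/87, 1/3)
j=5 picked index 5: u0 ∈ [-25/174, 1/6)
intersection: [4/29, 1/6)

4/29 1/6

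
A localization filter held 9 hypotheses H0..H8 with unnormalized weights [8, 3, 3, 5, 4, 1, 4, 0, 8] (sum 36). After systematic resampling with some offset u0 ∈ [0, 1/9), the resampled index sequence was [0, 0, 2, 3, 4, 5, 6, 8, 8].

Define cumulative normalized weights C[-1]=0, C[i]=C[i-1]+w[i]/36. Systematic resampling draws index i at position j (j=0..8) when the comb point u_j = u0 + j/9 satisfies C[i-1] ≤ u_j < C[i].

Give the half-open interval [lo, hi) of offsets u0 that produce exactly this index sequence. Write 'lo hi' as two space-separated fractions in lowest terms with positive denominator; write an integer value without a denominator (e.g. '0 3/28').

C = [2/9, 11/36, 7/18, 19/36, 23/36, 2/3, 7/9, 7/9, 1]
j=0 picked index 0: u0 ∈ [0, 2/9)
j=1 picked index 0: u0 ∈ [-1/9, 1/9)
j=2 picked index 2: u0 ∈ [1/12, 1/6)
j=3 picked index 3: u0 ∈ [1/18, 7/36)
j=4 picked index 4: u0 ∈ [1/12, 7/36)
j=5 picked index 5: u0 ∈ [1/12, 1/9)
j=6 picked index 6: u0 ∈ [0, 1/9)
j=7 picked index 8: u0 ∈ [0, 2/9)
j=8 picked index 8: u0 ∈ [-1/9, 1/9)
intersection: [1/12, 1/9)

1/12 1/9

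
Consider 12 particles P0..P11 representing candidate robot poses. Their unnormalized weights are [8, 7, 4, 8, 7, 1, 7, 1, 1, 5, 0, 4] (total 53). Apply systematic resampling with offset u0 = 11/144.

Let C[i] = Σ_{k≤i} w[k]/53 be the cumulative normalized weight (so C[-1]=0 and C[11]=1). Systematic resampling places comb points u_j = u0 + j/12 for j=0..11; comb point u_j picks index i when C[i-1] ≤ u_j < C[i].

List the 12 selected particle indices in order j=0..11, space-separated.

0 1 1 2 3 3 4 5 6 8 9 11

C = [8/53, 15/53, 19/53, 27/53, 34/53, 35/53, 42/53, 43/53, 44/53, 49/53, 49/53, 1]
j=0: u_0=11/144 ∈ [0, 8/53) → index 0
j=1: u_1=23/144 ∈ [8/53, 15/53) → index 1
j=2: u_2=35/144 ∈ [8/53, 15/53) → index 1
j=3: u_3=47/144 ∈ [15/53, 19/53) → index 2
j=4: u_4=59/144 ∈ [19/53, 27/53) → index 3
j=5: u_5=71/144 ∈ [19/53, 27/53) → index 3
j=6: u_6=83/144 ∈ [27/53, 34/53) → index 4
j=7: u_7=95/144 ∈ [34/53, 35/53) → index 5
j=8: u_8=107/144 ∈ [35/53, 42/53) → index 6
j=9: u_9=119/144 ∈ [43/53, 44/53) → index 8
j=10: u_10=131/144 ∈ [44/53, 49/53) → index 9
j=11: u_11=143/144 ∈ [49/53, 1) → index 11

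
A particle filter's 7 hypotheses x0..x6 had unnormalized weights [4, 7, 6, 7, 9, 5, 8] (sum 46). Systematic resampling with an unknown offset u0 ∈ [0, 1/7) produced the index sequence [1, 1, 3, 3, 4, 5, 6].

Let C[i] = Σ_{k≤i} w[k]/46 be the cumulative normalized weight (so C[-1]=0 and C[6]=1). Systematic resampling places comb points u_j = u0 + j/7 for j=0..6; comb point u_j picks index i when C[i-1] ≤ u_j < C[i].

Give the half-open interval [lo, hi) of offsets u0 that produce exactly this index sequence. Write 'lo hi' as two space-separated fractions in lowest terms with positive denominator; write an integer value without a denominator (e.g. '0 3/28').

C = [2/23, 11/46, 17/46, 12/23, 33/46, 19/23, 1]
j=0 picked index 1: u0 ∈ [2/23, 11/46)
j=1 picked index 1: u0 ∈ [-9/161, 31/322)
j=2 picked index 3: u0 ∈ [27/322, 38/161)
j=3 picked index 3: u0 ∈ [-19/322, 15/161)
j=4 picked index 4: u0 ∈ [-8/161, 47/322)
j=5 picked index 5: u0 ∈ [1/322, 18/161)
j=6 picked index 6: u0 ∈ [-5/161, 1/7)
intersection: [2/23, 15/161)

2/23 15/161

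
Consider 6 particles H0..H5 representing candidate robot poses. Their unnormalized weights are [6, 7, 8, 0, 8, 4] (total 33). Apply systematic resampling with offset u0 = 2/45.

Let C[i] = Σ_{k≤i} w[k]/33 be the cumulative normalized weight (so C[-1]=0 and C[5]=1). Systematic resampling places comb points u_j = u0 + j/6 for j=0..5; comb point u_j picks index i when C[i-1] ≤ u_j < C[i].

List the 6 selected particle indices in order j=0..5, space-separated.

0 1 1 2 4 4

C = [2/11, 13/33, 7/11, 7/11, 29/33, 1]
j=0: u_0=2/45 ∈ [0, 2/11) → index 0
j=1: u_1=19/90 ∈ [2/11, 13/33) → index 1
j=2: u_2=17/45 ∈ [2/11, 13/33) → index 1
j=3: u_3=49/90 ∈ [13/33, 7/11) → index 2
j=4: u_4=32/45 ∈ [7/11, 29/33) → index 4
j=5: u_5=79/90 ∈ [7/11, 29/33) → index 4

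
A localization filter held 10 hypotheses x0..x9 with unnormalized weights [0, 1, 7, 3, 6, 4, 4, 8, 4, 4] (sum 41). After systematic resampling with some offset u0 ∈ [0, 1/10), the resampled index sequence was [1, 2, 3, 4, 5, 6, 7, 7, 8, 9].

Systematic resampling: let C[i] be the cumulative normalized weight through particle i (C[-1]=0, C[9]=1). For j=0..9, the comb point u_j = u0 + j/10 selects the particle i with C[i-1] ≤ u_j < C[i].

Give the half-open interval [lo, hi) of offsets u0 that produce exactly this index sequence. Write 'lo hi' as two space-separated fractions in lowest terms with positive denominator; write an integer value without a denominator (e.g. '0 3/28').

3/205 1/41

C = [0, 1/41, 8/41, 11/41, 17/41, 21/41, 25/41, 33/41, 37/41, 1]
j=0 picked index 1: u0 ∈ [0, 1/41)
j=1 picked index 2: u0 ∈ [-31/410, 39/410)
j=2 picked index 3: u0 ∈ [-1/205, 14/205)
j=3 picked index 4: u0 ∈ [-13/410, 47/410)
j=4 picked index 5: u0 ∈ [3/205, 23/205)
j=5 picked index 6: u0 ∈ [1/82, 9/82)
j=6 picked index 7: u0 ∈ [2/205, 42/205)
j=7 picked index 7: u0 ∈ [-37/410, 43/410)
j=8 picked index 8: u0 ∈ [1/205, 21/205)
j=9 picked index 9: u0 ∈ [1/410, 1/10)
intersection: [3/205, 1/41)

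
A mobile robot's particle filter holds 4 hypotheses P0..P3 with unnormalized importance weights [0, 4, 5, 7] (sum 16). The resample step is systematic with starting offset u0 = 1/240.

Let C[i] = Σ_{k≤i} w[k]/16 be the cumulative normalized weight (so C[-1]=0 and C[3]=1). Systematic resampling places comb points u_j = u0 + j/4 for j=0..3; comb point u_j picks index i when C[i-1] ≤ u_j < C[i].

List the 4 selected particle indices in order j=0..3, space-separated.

1 2 2 3

C = [0, 1/4, 9/16, 1]
j=0: u_0=1/240 ∈ [0, 1/4) → index 1
j=1: u_1=61/240 ∈ [1/4, 9/16) → index 2
j=2: u_2=121/240 ∈ [1/4, 9/16) → index 2
j=3: u_3=181/240 ∈ [9/16, 1) → index 3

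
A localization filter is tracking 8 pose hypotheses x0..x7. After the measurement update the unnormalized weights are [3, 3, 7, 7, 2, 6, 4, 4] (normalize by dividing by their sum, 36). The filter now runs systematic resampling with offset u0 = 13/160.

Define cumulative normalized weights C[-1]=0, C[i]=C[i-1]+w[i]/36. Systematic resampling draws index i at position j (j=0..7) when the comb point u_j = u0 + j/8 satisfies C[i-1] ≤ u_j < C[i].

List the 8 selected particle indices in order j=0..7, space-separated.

C = [1/12, 1/6, 13/36, 5/9, 11/18, 7/9, 8/9, 1]
j=0: u_0=13/160 ∈ [0, 1/12) → index 0
j=1: u_1=33/160 ∈ [1/6, 13/36) → index 2
j=2: u_2=53/160 ∈ [1/6, 13/36) → index 2
j=3: u_3=73/160 ∈ [13/36, 5/9) → index 3
j=4: u_4=93/160 ∈ [5/9, 11/18) → index 4
j=5: u_5=113/160 ∈ [11/18, 7/9) → index 5
j=6: u_6=133/160 ∈ [7/9, 8/9) → index 6
j=7: u_7=153/160 ∈ [8/9, 1) → index 7

0 2 2 3 4 5 6 7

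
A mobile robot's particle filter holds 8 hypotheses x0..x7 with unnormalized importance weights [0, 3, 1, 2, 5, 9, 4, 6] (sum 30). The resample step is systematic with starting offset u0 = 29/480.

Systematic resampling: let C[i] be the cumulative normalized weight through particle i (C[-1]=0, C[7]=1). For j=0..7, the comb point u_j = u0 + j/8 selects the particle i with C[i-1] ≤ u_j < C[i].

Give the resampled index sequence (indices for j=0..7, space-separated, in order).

1 3 4 5 5 6 7 7

C = [0, 1/10, 2/15, 1/5, 11/30, 2/3, 4/5, 1]
j=0: u_0=29/480 ∈ [0, 1/10) → index 1
j=1: u_1=89/480 ∈ [2/15, 1/5) → index 3
j=2: u_2=149/480 ∈ [1/5, 11/30) → index 4
j=3: u_3=209/480 ∈ [11/30, 2/3) → index 5
j=4: u_4=269/480 ∈ [11/30, 2/3) → index 5
j=5: u_5=329/480 ∈ [2/3, 4/5) → index 6
j=6: u_6=389/480 ∈ [4/5, 1) → index 7
j=7: u_7=449/480 ∈ [4/5, 1) → index 7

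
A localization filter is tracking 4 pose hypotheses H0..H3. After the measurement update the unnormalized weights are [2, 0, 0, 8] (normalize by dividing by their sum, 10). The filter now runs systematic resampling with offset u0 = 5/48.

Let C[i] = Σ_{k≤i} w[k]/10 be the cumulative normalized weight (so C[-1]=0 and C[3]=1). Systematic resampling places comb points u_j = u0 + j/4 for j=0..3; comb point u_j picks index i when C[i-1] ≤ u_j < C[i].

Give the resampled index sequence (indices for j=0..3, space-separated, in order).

0 3 3 3

C = [1/5, 1/5, 1/5, 1]
j=0: u_0=5/48 ∈ [0, 1/5) → index 0
j=1: u_1=17/48 ∈ [1/5, 1) → index 3
j=2: u_2=29/48 ∈ [1/5, 1) → index 3
j=3: u_3=41/48 ∈ [1/5, 1) → index 3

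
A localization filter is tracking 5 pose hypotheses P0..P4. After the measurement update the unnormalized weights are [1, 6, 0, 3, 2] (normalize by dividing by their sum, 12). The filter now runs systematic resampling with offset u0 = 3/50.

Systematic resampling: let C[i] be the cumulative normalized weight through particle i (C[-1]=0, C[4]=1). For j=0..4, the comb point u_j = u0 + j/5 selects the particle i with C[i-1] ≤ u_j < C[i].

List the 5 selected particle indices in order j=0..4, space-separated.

0 1 1 3 4

C = [1/12, 7/12, 7/12, 5/6, 1]
j=0: u_0=3/50 ∈ [0, 1/12) → index 0
j=1: u_1=13/50 ∈ [1/12, 7/12) → index 1
j=2: u_2=23/50 ∈ [1/12, 7/12) → index 1
j=3: u_3=33/50 ∈ [7/12, 5/6) → index 3
j=4: u_4=43/50 ∈ [5/6, 1) → index 4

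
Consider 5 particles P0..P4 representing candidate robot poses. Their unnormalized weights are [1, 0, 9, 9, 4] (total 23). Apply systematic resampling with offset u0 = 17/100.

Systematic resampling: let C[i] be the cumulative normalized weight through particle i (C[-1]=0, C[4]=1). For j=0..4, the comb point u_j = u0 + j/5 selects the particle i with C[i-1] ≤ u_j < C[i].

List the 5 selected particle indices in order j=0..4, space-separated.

2 2 3 3 4

C = [1/23, 1/23, 10/23, 19/23, 1]
j=0: u_0=17/100 ∈ [1/23, 10/23) → index 2
j=1: u_1=37/100 ∈ [1/23, 10/23) → index 2
j=2: u_2=57/100 ∈ [10/23, 19/23) → index 3
j=3: u_3=77/100 ∈ [10/23, 19/23) → index 3
j=4: u_4=97/100 ∈ [19/23, 1) → index 4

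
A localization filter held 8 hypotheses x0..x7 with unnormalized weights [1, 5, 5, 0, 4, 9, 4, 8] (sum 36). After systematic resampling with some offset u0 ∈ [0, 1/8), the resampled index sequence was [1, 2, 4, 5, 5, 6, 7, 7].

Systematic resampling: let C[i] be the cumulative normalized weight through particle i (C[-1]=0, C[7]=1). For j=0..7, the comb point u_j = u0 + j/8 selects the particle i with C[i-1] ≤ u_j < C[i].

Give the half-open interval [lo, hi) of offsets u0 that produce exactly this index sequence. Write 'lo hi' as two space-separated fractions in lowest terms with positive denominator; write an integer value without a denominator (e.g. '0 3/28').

C = [1/36, 1/6, 11/36, 11/36, 5/12, 2/3, 7/9, 1]
j=0 picked index 1: u0 ∈ [1/36, 1/6)
j=1 picked index 2: u0 ∈ [1/24, 13/72)
j=2 picked index 4: u0 ∈ [1/18, 1/6)
j=3 picked index 5: u0 ∈ [1/24, 7/24)
j=4 picked index 5: u0 ∈ [-1/12, 1/6)
j=5 picked index 6: u0 ∈ [1/24, 11/72)
j=6 picked index 7: u0 ∈ [1/36, 1/4)
j=7 picked index 7: u0 ∈ [-7/72, 1/8)
intersection: [1/18, 1/8)

1/18 1/8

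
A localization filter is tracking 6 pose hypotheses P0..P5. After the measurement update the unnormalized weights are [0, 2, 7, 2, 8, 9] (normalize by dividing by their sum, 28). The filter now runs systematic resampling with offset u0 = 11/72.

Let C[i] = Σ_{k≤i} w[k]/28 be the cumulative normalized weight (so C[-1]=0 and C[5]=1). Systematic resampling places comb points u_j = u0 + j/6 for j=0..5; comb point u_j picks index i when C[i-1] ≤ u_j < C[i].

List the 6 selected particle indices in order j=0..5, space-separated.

2 2 4 4 5 5

C = [0, 1/14, 9/28, 11/28, 19/28, 1]
j=0: u_0=11/72 ∈ [1/14, 9/28) → index 2
j=1: u_1=23/72 ∈ [1/14, 9/28) → index 2
j=2: u_2=35/72 ∈ [11/28, 19/28) → index 4
j=3: u_3=47/72 ∈ [11/28, 19/28) → index 4
j=4: u_4=59/72 ∈ [19/28, 1) → index 5
j=5: u_5=71/72 ∈ [19/28, 1) → index 5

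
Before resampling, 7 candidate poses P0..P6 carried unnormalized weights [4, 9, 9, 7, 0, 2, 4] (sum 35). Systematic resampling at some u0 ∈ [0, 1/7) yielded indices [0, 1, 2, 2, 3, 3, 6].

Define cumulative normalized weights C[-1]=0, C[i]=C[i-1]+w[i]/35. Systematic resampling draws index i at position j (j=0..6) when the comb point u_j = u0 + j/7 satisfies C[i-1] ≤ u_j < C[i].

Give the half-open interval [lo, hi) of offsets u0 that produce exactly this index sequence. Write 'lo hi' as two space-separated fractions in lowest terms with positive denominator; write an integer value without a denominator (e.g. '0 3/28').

3/35 4/35

C = [4/35, 13/35, 22/35, 29/35, 29/35, 31/35, 1]
j=0 picked index 0: u0 ∈ [0, 4/35)
j=1 picked index 1: u0 ∈ [-1/35, 8/35)
j=2 picked index 2: u0 ∈ [3/35, 12/35)
j=3 picked index 2: u0 ∈ [-2/35, 1/5)
j=4 picked index 3: u0 ∈ [2/35, 9/35)
j=5 picked index 3: u0 ∈ [-3/35, 4/35)
j=6 picked index 6: u0 ∈ [1/35, 1/7)
intersection: [3/35, 4/35)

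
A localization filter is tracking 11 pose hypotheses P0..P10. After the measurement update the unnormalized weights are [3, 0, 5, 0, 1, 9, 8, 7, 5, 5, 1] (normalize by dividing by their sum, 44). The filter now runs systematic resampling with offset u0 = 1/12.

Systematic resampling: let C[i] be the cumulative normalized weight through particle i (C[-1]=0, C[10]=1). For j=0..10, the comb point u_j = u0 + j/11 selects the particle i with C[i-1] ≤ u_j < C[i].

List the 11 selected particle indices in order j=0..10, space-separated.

2 2 5 5 6 6 7 7 8 9 10

C = [3/44, 3/44, 2/11, 2/11, 9/44, 9/22, 13/22, 3/4, 19/22, 43/44, 1]
j=0: u_0=1/12 ∈ [3/44, 2/11) → index 2
j=1: u_1=23/132 ∈ [3/44, 2/11) → index 2
j=2: u_2=35/132 ∈ [9/44, 9/22) → index 5
j=3: u_3=47/132 ∈ [9/44, 9/22) → index 5
j=4: u_4=59/132 ∈ [9/22, 13/22) → index 6
j=5: u_5=71/132 ∈ [9/22, 13/22) → index 6
j=6: u_6=83/132 ∈ [13/22, 3/4) → index 7
j=7: u_7=95/132 ∈ [13/22, 3/4) → index 7
j=8: u_8=107/132 ∈ [3/4, 19/22) → index 8
j=9: u_9=119/132 ∈ [19/22, 43/44) → index 9
j=10: u_10=131/132 ∈ [43/44, 1) → index 10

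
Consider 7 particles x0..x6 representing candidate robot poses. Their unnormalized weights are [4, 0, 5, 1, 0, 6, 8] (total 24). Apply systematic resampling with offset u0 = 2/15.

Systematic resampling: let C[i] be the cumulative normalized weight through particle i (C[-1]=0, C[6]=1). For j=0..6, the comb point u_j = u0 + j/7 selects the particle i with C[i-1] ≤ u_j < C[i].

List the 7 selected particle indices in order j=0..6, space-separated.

0 2 5 5 6 6 6

C = [1/6, 1/6, 3/8, 5/12, 5/12, 2/3, 1]
j=0: u_0=2/15 ∈ [0, 1/6) → index 0
j=1: u_1=29/105 ∈ [1/6, 3/8) → index 2
j=2: u_2=44/105 ∈ [5/12, 2/3) → index 5
j=3: u_3=59/105 ∈ [5/12, 2/3) → index 5
j=4: u_4=74/105 ∈ [2/3, 1) → index 6
j=5: u_5=89/105 ∈ [2/3, 1) → index 6
j=6: u_6=104/105 ∈ [2/3, 1) → index 6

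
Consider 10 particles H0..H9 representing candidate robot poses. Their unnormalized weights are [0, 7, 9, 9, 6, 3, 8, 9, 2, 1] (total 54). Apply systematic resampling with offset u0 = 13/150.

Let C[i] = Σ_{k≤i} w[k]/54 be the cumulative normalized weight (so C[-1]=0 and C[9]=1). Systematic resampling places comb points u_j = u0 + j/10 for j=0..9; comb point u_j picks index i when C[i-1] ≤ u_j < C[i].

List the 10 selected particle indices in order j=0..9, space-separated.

1 2 2 3 4 5 6 7 7 9

C = [0, 7/54, 8/27, 25/54, 31/54, 17/27, 7/9, 17/18, 53/54, 1]
j=0: u_0=13/150 ∈ [0, 7/54) → index 1
j=1: u_1=14/75 ∈ [7/54, 8/27) → index 2
j=2: u_2=43/150 ∈ [7/54, 8/27) → index 2
j=3: u_3=29/75 ∈ [8/27, 25/54) → index 3
j=4: u_4=73/150 ∈ [25/54, 31/54) → index 4
j=5: u_5=44/75 ∈ [31/54, 17/27) → index 5
j=6: u_6=103/150 ∈ [17/27, 7/9) → index 6
j=7: u_7=59/75 ∈ [7/9, 17/18) → index 7
j=8: u_8=133/150 ∈ [7/9, 17/18) → index 7
j=9: u_9=74/75 ∈ [53/54, 1) → index 9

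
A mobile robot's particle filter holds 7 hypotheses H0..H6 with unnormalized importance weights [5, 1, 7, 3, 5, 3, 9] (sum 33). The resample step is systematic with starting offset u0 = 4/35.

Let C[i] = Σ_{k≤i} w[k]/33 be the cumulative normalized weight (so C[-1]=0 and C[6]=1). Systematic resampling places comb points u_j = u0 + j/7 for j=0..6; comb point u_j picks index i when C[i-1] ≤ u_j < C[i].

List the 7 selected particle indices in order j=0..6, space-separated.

C = [5/33, 2/11, 13/33, 16/33, 7/11, 8/11, 1]
j=0: u_0=4/35 ∈ [0, 5/33) → index 0
j=1: u_1=9/35 ∈ [2/11, 13/33) → index 2
j=2: u_2=2/5 ∈ [13/33, 16/33) → index 3
j=3: u_3=19/35 ∈ [16/33, 7/11) → index 4
j=4: u_4=24/35 ∈ [7/11, 8/11) → index 5
j=5: u_5=29/35 ∈ [8/11, 1) → index 6
j=6: u_6=34/35 ∈ [8/11, 1) → index 6

0 2 3 4 5 6 6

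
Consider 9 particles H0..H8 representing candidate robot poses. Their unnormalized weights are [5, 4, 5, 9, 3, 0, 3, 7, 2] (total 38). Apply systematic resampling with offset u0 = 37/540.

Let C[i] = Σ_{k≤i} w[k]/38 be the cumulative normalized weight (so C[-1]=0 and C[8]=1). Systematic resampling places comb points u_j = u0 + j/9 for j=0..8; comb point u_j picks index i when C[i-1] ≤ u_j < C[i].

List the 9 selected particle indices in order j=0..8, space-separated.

0 1 2 3 3 4 6 7 8

C = [5/38, 9/38, 7/19, 23/38, 13/19, 13/19, 29/38, 18/19, 1]
j=0: u_0=37/540 ∈ [0, 5/38) → index 0
j=1: u_1=97/540 ∈ [5/38, 9/38) → index 1
j=2: u_2=157/540 ∈ [9/38, 7/19) → index 2
j=3: u_3=217/540 ∈ [7/19, 23/38) → index 3
j=4: u_4=277/540 ∈ [7/19, 23/38) → index 3
j=5: u_5=337/540 ∈ [23/38, 13/19) → index 4
j=6: u_6=397/540 ∈ [13/19, 29/38) → index 6
j=7: u_7=457/540 ∈ [29/38, 18/19) → index 7
j=8: u_8=517/540 ∈ [18/19, 1) → index 8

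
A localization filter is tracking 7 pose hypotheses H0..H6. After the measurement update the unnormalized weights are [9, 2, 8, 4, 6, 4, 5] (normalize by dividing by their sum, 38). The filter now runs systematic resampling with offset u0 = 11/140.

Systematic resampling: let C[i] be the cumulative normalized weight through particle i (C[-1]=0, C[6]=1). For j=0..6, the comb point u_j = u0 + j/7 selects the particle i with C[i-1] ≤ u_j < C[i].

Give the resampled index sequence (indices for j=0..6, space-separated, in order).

C = [9/38, 11/38, 1/2, 23/38, 29/38, 33/38, 1]
j=0: u_0=11/140 ∈ [0, 9/38) → index 0
j=1: u_1=31/140 ∈ [0, 9/38) → index 0
j=2: u_2=51/140 ∈ [11/38, 1/2) → index 2
j=3: u_3=71/140 ∈ [1/2, 23/38) → index 3
j=4: u_4=13/20 ∈ [23/38, 29/38) → index 4
j=5: u_5=111/140 ∈ [29/38, 33/38) → index 5
j=6: u_6=131/140 ∈ [33/38, 1) → index 6

0 0 2 3 4 5 6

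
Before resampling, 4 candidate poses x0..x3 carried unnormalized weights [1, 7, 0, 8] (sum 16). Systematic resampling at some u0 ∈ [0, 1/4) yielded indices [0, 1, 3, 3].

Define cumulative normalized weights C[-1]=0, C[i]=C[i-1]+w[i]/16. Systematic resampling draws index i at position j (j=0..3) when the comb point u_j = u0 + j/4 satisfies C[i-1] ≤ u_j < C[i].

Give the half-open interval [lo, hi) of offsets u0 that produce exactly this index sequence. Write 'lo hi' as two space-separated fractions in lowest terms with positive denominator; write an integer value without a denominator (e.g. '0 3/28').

0 1/16

C = [1/16, 1/2, 1/2, 1]
j=0 picked index 0: u0 ∈ [0, 1/16)
j=1 picked index 1: u0 ∈ [-3/16, 1/4)
j=2 picked index 3: u0 ∈ [0, 1/2)
j=3 picked index 3: u0 ∈ [-1/4, 1/4)
intersection: [0, 1/16)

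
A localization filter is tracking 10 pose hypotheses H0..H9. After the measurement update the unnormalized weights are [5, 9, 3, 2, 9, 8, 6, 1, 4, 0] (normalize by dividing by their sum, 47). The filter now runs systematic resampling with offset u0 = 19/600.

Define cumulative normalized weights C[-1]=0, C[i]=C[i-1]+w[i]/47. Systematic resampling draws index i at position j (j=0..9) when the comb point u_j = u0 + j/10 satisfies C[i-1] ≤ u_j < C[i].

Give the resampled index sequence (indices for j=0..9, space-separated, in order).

0 1 1 2 4 4 5 5 6 8

C = [5/47, 14/47, 17/47, 19/47, 28/47, 36/47, 42/47, 43/47, 1, 1]
j=0: u_0=19/600 ∈ [0, 5/47) → index 0
j=1: u_1=79/600 ∈ [5/47, 14/47) → index 1
j=2: u_2=139/600 ∈ [5/47, 14/47) → index 1
j=3: u_3=199/600 ∈ [14/47, 17/47) → index 2
j=4: u_4=259/600 ∈ [19/47, 28/47) → index 4
j=5: u_5=319/600 ∈ [19/47, 28/47) → index 4
j=6: u_6=379/600 ∈ [28/47, 36/47) → index 5
j=7: u_7=439/600 ∈ [28/47, 36/47) → index 5
j=8: u_8=499/600 ∈ [36/47, 42/47) → index 6
j=9: u_9=559/600 ∈ [43/47, 1) → index 8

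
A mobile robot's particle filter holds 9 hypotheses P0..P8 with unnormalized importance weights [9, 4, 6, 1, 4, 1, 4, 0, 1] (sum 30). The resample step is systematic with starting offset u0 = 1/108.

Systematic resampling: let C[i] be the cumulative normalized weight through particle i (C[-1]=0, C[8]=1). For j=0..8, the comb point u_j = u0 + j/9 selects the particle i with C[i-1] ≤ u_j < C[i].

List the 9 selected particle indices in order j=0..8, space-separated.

0 0 0 1 2 2 4 4 6

C = [3/10, 13/30, 19/30, 2/3, 4/5, 5/6, 29/30, 29/30, 1]
j=0: u_0=1/108 ∈ [0, 3/10) → index 0
j=1: u_1=13/108 ∈ [0, 3/10) → index 0
j=2: u_2=25/108 ∈ [0, 3/10) → index 0
j=3: u_3=37/108 ∈ [3/10, 13/30) → index 1
j=4: u_4=49/108 ∈ [13/30, 19/30) → index 2
j=5: u_5=61/108 ∈ [13/30, 19/30) → index 2
j=6: u_6=73/108 ∈ [2/3, 4/5) → index 4
j=7: u_7=85/108 ∈ [2/3, 4/5) → index 4
j=8: u_8=97/108 ∈ [5/6, 29/30) → index 6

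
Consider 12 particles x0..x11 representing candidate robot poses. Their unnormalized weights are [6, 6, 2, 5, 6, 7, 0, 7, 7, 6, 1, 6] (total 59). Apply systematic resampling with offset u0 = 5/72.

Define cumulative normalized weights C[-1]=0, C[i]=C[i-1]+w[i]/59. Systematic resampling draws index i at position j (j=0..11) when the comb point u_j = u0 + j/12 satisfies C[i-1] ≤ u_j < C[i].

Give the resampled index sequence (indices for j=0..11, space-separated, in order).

0 1 2 3 4 5 7 7 8 9 11 11

C = [6/59, 12/59, 14/59, 19/59, 25/59, 32/59, 32/59, 39/59, 46/59, 52/59, 53/59, 1]
j=0: u_0=5/72 ∈ [0, 6/59) → index 0
j=1: u_1=11/72 ∈ [6/59, 12/59) → index 1
j=2: u_2=17/72 ∈ [12/59, 14/59) → index 2
j=3: u_3=23/72 ∈ [14/59, 19/59) → index 3
j=4: u_4=29/72 ∈ [19/59, 25/59) → index 4
j=5: u_5=35/72 ∈ [25/59, 32/59) → index 5
j=6: u_6=41/72 ∈ [32/59, 39/59) → index 7
j=7: u_7=47/72 ∈ [32/59, 39/59) → index 7
j=8: u_8=53/72 ∈ [39/59, 46/59) → index 8
j=9: u_9=59/72 ∈ [46/59, 52/59) → index 9
j=10: u_10=65/72 ∈ [53/59, 1) → index 11
j=11: u_11=71/72 ∈ [53/59, 1) → index 11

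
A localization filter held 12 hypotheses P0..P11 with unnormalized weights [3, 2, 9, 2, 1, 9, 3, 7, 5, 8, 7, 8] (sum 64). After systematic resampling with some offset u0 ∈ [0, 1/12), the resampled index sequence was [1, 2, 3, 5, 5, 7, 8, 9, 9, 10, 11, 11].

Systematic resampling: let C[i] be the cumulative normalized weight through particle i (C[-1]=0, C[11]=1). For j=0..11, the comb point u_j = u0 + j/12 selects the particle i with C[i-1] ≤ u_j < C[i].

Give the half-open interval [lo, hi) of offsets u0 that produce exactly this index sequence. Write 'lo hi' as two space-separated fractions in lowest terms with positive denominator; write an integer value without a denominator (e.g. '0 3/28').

1/16 7/96

C = [3/64, 5/64, 7/32, 1/4, 17/64, 13/32, 29/64, 9/16, 41/64, 49/64, 7/8, 1]
j=0 picked index 1: u0 ∈ [3/64, 5/64)
j=1 picked index 2: u0 ∈ [-1/192, 13/96)
j=2 picked index 3: u0 ∈ [5/96, 1/12)
j=3 picked index 5: u0 ∈ [1/64, 5/32)
j=4 picked index 5: u0 ∈ [-13/192, 7/96)
j=5 picked index 7: u0 ∈ [7/192, 7/48)
j=6 picked index 8: u0 ∈ [1/16, 9/64)
j=7 picked index 9: u0 ∈ [11/192, 35/192)
j=8 picked index 9: u0 ∈ [-5/192, 19/192)
j=9 picked index 10: u0 ∈ [1/64, 1/8)
j=10 picked index 11: u0 ∈ [1/24, 1/6)
j=11 picked index 11: u0 ∈ [-1/24, 1/12)
intersection: [1/16, 7/96)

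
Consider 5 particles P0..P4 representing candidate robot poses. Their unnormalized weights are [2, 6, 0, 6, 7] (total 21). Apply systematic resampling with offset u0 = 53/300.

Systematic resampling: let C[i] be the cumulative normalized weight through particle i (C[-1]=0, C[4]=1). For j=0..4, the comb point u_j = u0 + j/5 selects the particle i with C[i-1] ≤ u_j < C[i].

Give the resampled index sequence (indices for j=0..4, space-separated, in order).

1 1 3 4 4

C = [2/21, 8/21, 8/21, 2/3, 1]
j=0: u_0=53/300 ∈ [2/21, 8/21) → index 1
j=1: u_1=113/300 ∈ [2/21, 8/21) → index 1
j=2: u_2=173/300 ∈ [8/21, 2/3) → index 3
j=3: u_3=233/300 ∈ [2/3, 1) → index 4
j=4: u_4=293/300 ∈ [2/3, 1) → index 4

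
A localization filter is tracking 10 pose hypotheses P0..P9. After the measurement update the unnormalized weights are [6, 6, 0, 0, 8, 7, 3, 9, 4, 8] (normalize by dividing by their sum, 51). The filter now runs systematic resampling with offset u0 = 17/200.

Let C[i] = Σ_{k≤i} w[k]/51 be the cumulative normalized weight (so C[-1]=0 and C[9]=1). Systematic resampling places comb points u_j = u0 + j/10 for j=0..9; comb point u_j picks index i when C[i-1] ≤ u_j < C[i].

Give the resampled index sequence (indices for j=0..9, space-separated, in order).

C = [2/17, 4/17, 4/17, 4/17, 20/51, 9/17, 10/17, 13/17, 43/51, 1]
j=0: u_0=17/200 ∈ [0, 2/17) → index 0
j=1: u_1=37/200 ∈ [2/17, 4/17) → index 1
j=2: u_2=57/200 ∈ [4/17, 20/51) → index 4
j=3: u_3=77/200 ∈ [4/17, 20/51) → index 4
j=4: u_4=97/200 ∈ [20/51, 9/17) → index 5
j=5: u_5=117/200 ∈ [9/17, 10/17) → index 6
j=6: u_6=137/200 ∈ [10/17, 13/17) → index 7
j=7: u_7=157/200 ∈ [13/17, 43/51) → index 8
j=8: u_8=177/200 ∈ [43/51, 1) → index 9
j=9: u_9=197/200 ∈ [43/51, 1) → index 9

0 1 4 4 5 6 7 8 9 9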